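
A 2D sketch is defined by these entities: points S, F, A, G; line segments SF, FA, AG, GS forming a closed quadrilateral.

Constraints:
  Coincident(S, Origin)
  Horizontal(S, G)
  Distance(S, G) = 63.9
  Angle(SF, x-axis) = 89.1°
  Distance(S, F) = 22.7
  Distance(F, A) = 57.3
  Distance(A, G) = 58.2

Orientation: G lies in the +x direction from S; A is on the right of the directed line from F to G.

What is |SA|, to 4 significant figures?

36.09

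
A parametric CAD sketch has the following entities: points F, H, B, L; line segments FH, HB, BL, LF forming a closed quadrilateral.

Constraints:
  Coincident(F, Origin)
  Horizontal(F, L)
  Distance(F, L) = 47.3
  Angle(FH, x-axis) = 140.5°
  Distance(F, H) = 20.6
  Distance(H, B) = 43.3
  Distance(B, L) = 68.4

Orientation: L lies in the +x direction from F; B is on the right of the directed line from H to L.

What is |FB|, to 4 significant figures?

33.29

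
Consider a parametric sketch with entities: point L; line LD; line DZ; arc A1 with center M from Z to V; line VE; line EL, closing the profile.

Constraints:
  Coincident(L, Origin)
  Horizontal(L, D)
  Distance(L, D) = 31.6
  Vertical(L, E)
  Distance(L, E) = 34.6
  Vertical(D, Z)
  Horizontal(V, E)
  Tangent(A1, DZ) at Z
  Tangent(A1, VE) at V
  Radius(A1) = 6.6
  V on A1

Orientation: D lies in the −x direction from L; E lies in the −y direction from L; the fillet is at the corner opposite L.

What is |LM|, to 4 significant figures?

37.54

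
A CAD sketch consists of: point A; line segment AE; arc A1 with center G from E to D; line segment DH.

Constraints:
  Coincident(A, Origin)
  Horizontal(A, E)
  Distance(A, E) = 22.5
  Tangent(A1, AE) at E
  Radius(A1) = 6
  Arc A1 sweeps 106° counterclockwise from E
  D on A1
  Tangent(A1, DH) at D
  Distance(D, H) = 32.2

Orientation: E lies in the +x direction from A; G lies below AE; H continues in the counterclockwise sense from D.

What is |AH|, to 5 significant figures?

46.327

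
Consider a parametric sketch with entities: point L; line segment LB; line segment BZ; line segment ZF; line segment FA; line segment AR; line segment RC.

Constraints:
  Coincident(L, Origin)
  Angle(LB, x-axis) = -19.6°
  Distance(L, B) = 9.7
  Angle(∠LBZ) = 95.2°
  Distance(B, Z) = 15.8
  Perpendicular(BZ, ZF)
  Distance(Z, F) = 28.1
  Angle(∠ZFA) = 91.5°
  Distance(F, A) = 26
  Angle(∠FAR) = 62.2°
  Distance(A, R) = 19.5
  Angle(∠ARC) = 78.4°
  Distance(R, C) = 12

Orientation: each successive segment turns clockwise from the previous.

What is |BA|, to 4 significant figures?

30.53

L is at the origin; LB runs at -19.6° with length 9.7, so B = (9.138, -3.254). ∠LBZ = 95.2° gives BZ at -104.4° from the x-axis; with |BZ| = 15.8, Z = (5.209, -18.56). BZ ⟂ ZF, so ZF runs at 165.6°; with |ZF| = 28.1, F = (-22.01, -11.57). ∠ZFA = 91.5° gives FA at 77.10° from the x-axis; with |FA| = 26.0, A = (-16.20, 13.77). Then |BA| = |A − B| = 30.53.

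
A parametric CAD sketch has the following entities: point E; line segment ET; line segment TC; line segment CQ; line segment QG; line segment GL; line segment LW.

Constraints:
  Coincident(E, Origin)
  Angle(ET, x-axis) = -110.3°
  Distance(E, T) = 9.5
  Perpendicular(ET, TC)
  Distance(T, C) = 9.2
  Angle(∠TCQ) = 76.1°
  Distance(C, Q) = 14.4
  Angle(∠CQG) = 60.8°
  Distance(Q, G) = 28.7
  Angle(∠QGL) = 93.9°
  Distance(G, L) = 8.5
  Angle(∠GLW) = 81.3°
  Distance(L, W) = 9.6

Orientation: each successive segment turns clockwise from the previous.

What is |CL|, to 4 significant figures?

22.63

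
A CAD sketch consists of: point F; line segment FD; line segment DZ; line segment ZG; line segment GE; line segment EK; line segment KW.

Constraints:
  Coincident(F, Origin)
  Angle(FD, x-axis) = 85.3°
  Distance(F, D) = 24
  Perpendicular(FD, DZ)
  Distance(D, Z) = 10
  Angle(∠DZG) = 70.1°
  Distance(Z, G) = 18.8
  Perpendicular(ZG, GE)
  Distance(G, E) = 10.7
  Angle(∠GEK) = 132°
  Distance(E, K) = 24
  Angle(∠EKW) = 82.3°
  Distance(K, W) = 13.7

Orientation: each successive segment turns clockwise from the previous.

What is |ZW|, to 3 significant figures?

16.9

∠GEK = 132.0° gives EK at 107° from the x-axis; with |EK| = 24.0, K = (-12.8, 33.4). ∠EKW = 82.3° gives KW at 9.70° from the x-axis; with |KW| = 13.7, W = (0.705, 35.7). Then |ZW| = |W − Z| = 16.9.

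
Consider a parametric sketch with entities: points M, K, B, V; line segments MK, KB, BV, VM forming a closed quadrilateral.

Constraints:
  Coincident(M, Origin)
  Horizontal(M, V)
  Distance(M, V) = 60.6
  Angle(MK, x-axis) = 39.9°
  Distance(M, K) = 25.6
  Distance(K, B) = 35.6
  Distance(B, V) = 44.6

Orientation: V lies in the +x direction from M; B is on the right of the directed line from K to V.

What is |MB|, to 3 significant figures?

27.9

M is at the origin; MV is horizontal with |MV| = 60.6 and V in +x, so V = (60.6, 0). MK runs at 39.9° with |MK| = 25.6, so K = (19.6, 16.4). B is determined by |KB| = 35.6 and |BV| = 44.6 together: it lies at the intersection of circle(K, 35.6) and circle(V, 44.6). With |KV| = 44.1, the foot of the radical line on KV is 13.9 from K and the perpendicular offset is √(35.6² − 13.9²) = 32.8. Taking the right-of-KV solution: B = (20.3, -19.2).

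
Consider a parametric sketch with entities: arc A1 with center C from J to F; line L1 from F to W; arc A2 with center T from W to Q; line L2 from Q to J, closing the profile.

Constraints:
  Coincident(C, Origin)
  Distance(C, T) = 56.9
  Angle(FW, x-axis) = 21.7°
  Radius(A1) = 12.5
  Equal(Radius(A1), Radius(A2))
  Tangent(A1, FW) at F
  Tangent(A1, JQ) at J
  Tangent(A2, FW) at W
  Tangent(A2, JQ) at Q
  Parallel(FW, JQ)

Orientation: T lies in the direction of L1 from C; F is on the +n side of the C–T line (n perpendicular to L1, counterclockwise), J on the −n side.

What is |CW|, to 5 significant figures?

58.257

The slot axis is L1's direction at 21.7°, so u = (cos 21.7°, sin 21.7°) = (0.92913, 0.36975) and n = (−sin 21.7°, cos 21.7°) = (-0.36975, 0.92913). C is at the origin and T lies 56.9 along u from C, so T = 56.9·u = (52.868, 21.039). Tangency of A1 to both parallel lines with radius 12.5 puts F and J at C ± 12.5·n: F = (-4.6218, 11.614), J = (4.6218, -11.614). Equal radii place W and Q the same way about T: W = T + 12.5·n = (48.246, 32.653), Q = T − 12.5·n = (57.489, 9.4244). Then |CW| = |W − C| = 58.257.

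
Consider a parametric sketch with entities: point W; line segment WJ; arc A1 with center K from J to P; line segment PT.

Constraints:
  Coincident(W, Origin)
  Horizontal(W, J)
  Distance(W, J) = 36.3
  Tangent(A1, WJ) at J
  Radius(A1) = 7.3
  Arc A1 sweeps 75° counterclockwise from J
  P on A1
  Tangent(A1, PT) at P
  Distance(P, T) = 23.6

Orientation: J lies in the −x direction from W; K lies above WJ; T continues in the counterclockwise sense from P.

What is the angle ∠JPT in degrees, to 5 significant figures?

142.50°

W is at the origin; W and J share the same y with |WJ| = 36.3 and J on the −x side, so J = (-36.300, 0.0000). A1 meets WJ tangentially, so KJ is at right angles to WJ, so K = J + (0, 7.3) = (-36.300, 7.3000). On A1, J sits at bearing -90° from K; a 75° counterclockwise sweep puts P at bearing -15°, so P = K + 7.3·(cos -15°, sin -15°) = (-29.249, 5.4106). A1 meets PT tangentially, so KP is at right angles to PT, so PT runs along (−sin -15°, cos -15°); with |PT| = 23.6, T = (-23.141, 28.206). Then cos ∠JPT = PJ·PT / (|PJ||PT|), giving 142.50°.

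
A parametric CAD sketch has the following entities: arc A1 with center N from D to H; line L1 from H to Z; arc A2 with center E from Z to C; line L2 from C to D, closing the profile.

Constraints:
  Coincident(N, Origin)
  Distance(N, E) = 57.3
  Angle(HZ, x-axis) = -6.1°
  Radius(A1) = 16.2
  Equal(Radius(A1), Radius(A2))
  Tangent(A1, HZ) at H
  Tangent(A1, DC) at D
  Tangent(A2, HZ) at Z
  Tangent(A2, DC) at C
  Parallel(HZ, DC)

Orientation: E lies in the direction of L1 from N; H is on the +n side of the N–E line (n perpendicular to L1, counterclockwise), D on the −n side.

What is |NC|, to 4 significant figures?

59.55

The slot axis is L1's direction at -6.1°, so u = (cos -6.1°, sin -6.1°) = (0.9943, -0.1063) and n = (−sin -6.1°, cos -6.1°) = (0.1063, 0.9943). N is at the origin and E lies 57.3 along u from N, so E = 57.3·u = (56.98, -6.089). Tangency of A1 to both parallel lines with radius 16.2 puts H and D at N ± 16.2·n: H = (1.721, 16.11), D = (-1.721, -16.11). Equal radii place Z and C the same way about E: Z = E + 16.2·n = (58.70, 10.02), C = E − 16.2·n = (55.25, -22.20). Then |NC| = |C − N| = 59.55.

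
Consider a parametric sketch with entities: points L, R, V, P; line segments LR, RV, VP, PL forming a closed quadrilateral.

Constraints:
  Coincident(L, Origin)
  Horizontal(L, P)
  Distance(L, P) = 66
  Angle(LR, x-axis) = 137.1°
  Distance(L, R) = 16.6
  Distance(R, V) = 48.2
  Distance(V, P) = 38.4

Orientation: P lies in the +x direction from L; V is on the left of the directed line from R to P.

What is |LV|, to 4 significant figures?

41.32

L is at the origin; LP is horizontal with |LP| = 66.0 and P in +x, so P = (66.0, 0). LR runs at 137.1° with |LR| = 16.6, so R = (-12.16, 11.30). V is determined by |RV| = 48.2 and |VP| = 38.4 together: it lies at the intersection of circle(R, 48.2) and circle(P, 38.4). With |RP| = 78.97, the foot of the radical line on RP is 44.86 from R and the perpendicular offset is √(48.2² − 44.86²) = 17.63. Taking the left-of-RP solution: V = (34.76, 22.33).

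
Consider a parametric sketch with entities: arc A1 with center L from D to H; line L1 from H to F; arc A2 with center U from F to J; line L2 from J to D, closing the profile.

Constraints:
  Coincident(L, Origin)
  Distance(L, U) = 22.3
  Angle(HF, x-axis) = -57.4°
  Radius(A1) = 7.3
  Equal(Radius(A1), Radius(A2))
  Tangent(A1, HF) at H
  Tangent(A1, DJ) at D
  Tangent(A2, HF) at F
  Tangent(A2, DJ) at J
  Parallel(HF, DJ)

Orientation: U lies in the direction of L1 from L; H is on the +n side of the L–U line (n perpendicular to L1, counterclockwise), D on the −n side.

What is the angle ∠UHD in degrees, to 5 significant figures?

71.874°

The slot axis is L1's direction at -57.4°, so u = (cos -57.4°, sin -57.4°) = (0.53877, -0.84245) and n = (−sin -57.4°, cos -57.4°) = (0.84245, 0.53877). L is at the origin and U lies 22.3 along u from L, so U = 22.3·u = (12.015, -18.787). Tangency of A1 to both parallel lines with radius 7.3 puts H and D at L ± 7.3·n: H = (6.1499, 3.9330), D = (-6.1499, -3.9330). Then cos ∠UHD = HU·HD / (|HU||HD|), giving 71.874°.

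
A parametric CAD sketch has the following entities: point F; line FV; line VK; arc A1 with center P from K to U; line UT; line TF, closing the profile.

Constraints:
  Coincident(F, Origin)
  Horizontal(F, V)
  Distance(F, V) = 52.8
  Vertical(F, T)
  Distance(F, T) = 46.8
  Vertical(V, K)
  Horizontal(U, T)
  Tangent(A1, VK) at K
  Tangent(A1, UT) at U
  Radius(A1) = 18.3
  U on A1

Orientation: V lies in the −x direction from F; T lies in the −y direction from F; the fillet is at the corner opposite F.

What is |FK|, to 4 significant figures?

60.00

F is at the origin; FV is horizontal with |FV| = 52.8 and V on the −x side, so V = (-52.80, 0.000). F and T share the same x with |FT| = 46.8 and T on the −y side, so T = (0.000, -46.80). The virtual corner opposite F is at (-52.80, -46.80). Since A1 is tangent to VK there, PK ⟂ VK and the tangent condition forces PU to be normal to UT, with radius 18.3, so the center P sits 18.3 in from both sides at P = (-34.50, -28.50). That places the tangent points at K = (-52.80, -28.50) on VK and U = (-34.50, -46.80) on UT. Then |FK| = |K − F| = 60.00.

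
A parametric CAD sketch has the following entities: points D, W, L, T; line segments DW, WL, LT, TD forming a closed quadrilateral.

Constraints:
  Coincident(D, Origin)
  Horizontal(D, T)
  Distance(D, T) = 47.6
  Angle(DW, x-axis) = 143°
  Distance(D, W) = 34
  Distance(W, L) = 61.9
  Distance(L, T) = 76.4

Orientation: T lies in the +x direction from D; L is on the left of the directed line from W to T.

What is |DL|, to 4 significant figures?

69.07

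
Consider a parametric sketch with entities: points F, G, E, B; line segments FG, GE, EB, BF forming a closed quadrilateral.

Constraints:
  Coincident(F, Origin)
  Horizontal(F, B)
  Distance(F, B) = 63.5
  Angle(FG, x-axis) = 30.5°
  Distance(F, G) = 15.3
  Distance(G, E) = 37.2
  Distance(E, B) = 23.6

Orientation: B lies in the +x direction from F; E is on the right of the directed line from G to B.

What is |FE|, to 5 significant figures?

45.860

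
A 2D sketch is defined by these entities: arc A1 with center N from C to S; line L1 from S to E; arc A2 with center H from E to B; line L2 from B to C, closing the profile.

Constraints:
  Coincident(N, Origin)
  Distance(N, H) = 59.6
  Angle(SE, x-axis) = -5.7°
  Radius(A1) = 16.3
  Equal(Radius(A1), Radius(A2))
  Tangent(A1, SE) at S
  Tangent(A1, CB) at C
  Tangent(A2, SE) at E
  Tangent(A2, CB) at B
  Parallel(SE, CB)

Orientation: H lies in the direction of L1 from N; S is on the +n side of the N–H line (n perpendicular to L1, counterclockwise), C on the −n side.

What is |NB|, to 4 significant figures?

61.79

Tangency of A1 to both parallel lines with radius 16.3 puts S and C at N ± 16.3·n: S = (1.619, 16.22), C = (-1.619, -16.22). Equal radii place E and B the same way about H: E = H + 16.3·n = (60.92, 10.30), B = H − 16.3·n = (57.69, -22.14). Then |NB| = |B − N| = 61.79.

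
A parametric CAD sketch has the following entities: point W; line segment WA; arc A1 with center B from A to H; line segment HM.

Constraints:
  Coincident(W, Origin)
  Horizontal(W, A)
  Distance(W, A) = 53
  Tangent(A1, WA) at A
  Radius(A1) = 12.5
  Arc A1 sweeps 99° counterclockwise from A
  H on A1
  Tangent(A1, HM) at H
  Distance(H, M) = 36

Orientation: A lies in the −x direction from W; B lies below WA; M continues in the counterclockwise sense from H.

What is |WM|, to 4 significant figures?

77.89

W is at the origin; WA is horizontal with |WA| = 53.0 and A on the −x side, so A = (-53.00, 0.000). The tangent condition forces BA to be normal to WA, so B = A + (0, -12.5) = (-53.00, -12.50). On A1, A sits at bearing 90° from B; a 99° counterclockwise sweep puts H at bearing 189°, so H = B + 12.5·(cos 189°, sin 189°) = (-65.35, -14.46). Tangency of A1 to HM means the radius BH is perpendicular to HM, so HM runs along (−sin 189°, cos 189°); with |HM| = 36.0, M = (-59.71, -50.01). Then |WM| = |M − W| = 77.89.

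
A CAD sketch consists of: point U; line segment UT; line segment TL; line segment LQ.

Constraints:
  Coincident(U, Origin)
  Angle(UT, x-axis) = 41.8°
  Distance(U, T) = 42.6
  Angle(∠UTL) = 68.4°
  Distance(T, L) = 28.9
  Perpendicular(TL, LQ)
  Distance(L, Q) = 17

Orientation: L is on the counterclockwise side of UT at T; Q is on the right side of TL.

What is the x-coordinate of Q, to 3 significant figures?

13.5

U is at the origin; UT runs at 41.8° with length 42.6, so T = 42.6·(cos 41.8°, sin 41.8°) = (31.8, 28.4). ∠UTL = 68.4°, so TL runs at 41.8° + (180° − 68.4°) = 153° from the x-axis; with |TL| = 28.9, L = T + 28.9·(cos 153°, sin 153°) = (5.92, 41.3). TL is perpendicular to LQ; with |LQ| = 17.0 on the right of TL, Q = L + 17.0·(0.448, 0.894) = (13.5, 56.5). So Q.x = 13.5.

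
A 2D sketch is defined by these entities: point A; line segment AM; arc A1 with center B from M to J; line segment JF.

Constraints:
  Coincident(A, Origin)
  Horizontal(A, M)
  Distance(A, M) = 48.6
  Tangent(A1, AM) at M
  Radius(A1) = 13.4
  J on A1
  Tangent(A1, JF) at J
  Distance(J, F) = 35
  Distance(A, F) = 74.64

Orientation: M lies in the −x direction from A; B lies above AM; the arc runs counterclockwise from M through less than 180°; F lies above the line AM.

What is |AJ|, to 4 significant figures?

42.30

A is at the origin; A and M share the same y with |AM| = 48.6 and M on the −x side, so M = (-48.60, 0.000). Tangency of A1 to AM means the radius BM is perpendicular to AM, so B = M + (0, 13.4) = (-48.60, 13.40). Since BJ ⟂ JF (tangency), |BF| = √(13.4² + 35.0²) = 37.48 regardless of where J sits on A1. So F lies on both circle(A, 74.64) and circle(B, 37.48); the above-AM intersection is F = (-55.14, 50.30). J is the foot of the tangent from F: J = (-37.11, 20.30).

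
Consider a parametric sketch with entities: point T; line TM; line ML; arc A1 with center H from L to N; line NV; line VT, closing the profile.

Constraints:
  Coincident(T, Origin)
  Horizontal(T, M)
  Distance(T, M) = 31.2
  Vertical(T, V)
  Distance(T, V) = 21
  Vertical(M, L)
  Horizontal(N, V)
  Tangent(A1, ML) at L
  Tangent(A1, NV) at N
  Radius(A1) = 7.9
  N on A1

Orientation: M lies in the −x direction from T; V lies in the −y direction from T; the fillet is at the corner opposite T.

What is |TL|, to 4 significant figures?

33.84

T is at the origin; T and M share the same y with |TM| = 31.2 and M on the −x side, so M = (-31.20, 0.000). T and V share the same x with |TV| = 21.0 and V on the −y side, so V = (0.000, -21.00). The virtual corner opposite T is at (-31.20, -21.00). A1 meets ML tangentially, so HL is at right angles to ML and A1 meets NV tangentially, so HN is at right angles to NV, with radius 7.9, so the center H sits 7.9 in from both sides at H = (-23.30, -13.10). That places the tangent points at L = (-31.20, -13.10) on ML and N = (-23.30, -21.00) on NV. Then |TL| = |L − T| = 33.84.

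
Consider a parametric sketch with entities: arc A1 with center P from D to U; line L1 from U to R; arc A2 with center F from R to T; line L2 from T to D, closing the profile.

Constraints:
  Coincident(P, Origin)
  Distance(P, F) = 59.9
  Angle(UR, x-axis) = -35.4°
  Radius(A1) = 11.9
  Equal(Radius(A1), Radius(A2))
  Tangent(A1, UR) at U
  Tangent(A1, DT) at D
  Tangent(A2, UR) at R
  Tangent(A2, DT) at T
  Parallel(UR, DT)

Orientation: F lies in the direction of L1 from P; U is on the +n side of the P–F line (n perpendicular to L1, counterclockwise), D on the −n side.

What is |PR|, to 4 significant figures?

61.07

The slot axis is L1's direction at -35.4°, so u = (cos -35.4°, sin -35.4°) = (0.8151, -0.5793) and n = (−sin -35.4°, cos -35.4°) = (0.5793, 0.8151). P is at the origin and F lies 59.9 along u from P, so F = 59.9·u = (48.83, -34.70). Tangency of A1 to both parallel lines with radius 11.9 puts U and D at P ± 11.9·n: U = (6.893, 9.700), D = (-6.893, -9.700). Equal radii place R and T the same way about F: R = F + 11.9·n = (55.72, -25.00), T = F − 11.9·n = (41.93, -44.40). Then |PR| = |R − P| = 61.07.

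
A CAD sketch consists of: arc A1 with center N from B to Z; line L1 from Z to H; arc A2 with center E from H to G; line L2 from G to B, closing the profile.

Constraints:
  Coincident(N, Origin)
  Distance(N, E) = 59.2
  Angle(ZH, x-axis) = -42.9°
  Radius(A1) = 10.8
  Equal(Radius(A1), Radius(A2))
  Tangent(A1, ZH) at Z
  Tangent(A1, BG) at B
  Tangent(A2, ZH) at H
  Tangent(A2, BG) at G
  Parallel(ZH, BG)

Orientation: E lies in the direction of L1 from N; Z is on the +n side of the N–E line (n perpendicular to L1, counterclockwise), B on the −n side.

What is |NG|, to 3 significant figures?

60.2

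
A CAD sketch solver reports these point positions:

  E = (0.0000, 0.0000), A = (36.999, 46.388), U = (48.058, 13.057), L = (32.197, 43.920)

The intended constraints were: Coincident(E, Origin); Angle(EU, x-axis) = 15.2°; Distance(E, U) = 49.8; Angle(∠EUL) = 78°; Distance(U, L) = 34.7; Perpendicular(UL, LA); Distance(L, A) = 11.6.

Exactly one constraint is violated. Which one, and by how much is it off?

Distance(L, A) = 11.6 — off by 6.20.

E = (0.00, 0.00) ✓; EU at 15.20° ✓; |EU| = 49.80 ✓; ∠EUL = 78.00° ✓; |UL| = 34.70 ✓; ∠(UL, LA) = 90.00° ✓; |LA| = 5.399 ✗.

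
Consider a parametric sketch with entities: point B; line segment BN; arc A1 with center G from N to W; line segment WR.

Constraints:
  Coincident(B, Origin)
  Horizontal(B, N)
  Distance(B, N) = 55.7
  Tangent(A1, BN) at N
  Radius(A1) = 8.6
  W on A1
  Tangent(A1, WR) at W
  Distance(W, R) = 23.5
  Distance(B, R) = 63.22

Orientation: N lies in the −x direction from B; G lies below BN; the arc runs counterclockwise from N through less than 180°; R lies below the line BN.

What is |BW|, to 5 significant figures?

64.665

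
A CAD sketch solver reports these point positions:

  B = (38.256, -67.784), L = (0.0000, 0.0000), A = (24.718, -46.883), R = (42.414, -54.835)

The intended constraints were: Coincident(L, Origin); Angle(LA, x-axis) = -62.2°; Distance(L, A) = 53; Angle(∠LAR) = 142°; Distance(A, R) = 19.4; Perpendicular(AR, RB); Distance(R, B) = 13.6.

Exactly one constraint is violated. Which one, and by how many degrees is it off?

Perpendicular(AR, RB) — off by 6.40°.

L = (0.00, 0.00) ✓; LA at -62.20° ✓; |LA| = 53.00 ✓; ∠LAR = 142.0° ✓; |AR| = 19.40 ✓; ∠(AR, RB) = 83.60° ✗; |RB| = 13.60 ✓.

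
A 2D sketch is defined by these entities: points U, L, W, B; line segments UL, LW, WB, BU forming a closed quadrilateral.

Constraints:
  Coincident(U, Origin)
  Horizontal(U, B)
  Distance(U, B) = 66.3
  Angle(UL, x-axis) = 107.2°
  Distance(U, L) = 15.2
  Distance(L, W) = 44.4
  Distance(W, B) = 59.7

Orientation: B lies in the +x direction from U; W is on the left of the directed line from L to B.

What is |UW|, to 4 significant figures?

53.01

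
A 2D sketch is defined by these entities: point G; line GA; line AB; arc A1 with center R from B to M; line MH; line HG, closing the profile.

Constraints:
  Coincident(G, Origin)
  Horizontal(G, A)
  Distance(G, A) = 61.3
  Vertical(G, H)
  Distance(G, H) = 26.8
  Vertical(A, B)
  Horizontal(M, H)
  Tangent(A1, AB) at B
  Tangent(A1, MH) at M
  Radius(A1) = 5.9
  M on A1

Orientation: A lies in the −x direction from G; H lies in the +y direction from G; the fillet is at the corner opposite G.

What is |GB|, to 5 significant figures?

64.765

G is at the origin; GA is horizontal with |GA| = 61.3 and A on the −x side, so A = (-61.300, 0.0000). GH is vertical with |GH| = 26.8 and H on the +y side, so H = (0.0000, 26.800). The virtual corner opposite G is at (-61.300, 26.800). The tangent condition forces RB to be normal to AB and since A1 is tangent to MH there, RM ⟂ MH, with radius 5.9, so the center R sits 5.9 in from both sides at R = (-55.400, 20.900). That places the tangent points at B = (-61.300, 20.900) on AB and M = (-55.400, 26.800) on MH. Then |GB| = |B − G| = 64.765.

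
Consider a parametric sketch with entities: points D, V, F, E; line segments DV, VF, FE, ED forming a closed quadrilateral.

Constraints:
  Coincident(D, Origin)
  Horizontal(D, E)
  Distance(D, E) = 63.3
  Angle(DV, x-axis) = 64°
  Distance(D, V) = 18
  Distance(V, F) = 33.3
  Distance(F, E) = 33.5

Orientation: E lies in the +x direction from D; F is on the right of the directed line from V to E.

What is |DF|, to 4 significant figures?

31.80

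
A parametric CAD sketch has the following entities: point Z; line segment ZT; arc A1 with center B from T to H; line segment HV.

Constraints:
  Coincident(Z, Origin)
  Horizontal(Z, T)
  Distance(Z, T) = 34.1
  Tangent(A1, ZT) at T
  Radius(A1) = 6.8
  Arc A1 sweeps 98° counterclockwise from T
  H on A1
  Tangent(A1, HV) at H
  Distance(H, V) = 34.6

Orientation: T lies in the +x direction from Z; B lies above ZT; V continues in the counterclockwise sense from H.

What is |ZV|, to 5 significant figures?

55.337

On A1, T sits at bearing -90° from B; a 98° counterclockwise sweep puts H at bearing 8°, so H = B + 6.8·(cos 8°, sin 8°) = (40.834, 7.7464). Since A1 is tangent to HV there, BH ⟂ HV, so HV runs along (−sin 8°, cos 8°); with |HV| = 34.6, V = (36.018, 42.010). Then |ZV| = |V − Z| = 55.337.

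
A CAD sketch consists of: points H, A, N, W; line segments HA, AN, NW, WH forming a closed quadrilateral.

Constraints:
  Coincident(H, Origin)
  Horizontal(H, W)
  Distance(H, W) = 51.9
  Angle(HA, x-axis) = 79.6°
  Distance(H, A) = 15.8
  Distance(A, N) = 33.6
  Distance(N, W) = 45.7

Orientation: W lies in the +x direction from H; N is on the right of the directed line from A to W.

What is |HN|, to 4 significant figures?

19.86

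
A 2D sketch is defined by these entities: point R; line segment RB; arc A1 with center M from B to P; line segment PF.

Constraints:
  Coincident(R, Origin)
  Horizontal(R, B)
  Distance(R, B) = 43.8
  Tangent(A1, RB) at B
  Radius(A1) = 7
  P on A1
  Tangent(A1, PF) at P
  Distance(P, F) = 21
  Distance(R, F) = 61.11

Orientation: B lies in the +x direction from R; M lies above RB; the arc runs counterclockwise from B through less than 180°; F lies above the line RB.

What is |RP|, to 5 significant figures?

50.909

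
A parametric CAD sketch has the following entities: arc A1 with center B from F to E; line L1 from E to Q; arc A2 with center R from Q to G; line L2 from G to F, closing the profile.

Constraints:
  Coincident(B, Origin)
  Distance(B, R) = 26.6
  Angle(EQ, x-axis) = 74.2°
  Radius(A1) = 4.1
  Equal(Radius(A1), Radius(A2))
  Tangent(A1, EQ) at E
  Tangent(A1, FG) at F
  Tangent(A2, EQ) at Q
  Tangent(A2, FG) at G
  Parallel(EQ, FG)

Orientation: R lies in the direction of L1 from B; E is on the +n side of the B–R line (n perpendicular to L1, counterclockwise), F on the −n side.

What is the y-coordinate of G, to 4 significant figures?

24.48

Tangency of A1 to both parallel lines with radius 4.1 puts E and F at B ± 4.1·n: E = (-3.945, 1.116), F = (3.945, -1.116). Equal radii place Q and G the same way about R: Q = R + 4.1·n = (3.298, 26.71), G = R − 4.1·n = (11.19, 24.48). So G.y = 24.48.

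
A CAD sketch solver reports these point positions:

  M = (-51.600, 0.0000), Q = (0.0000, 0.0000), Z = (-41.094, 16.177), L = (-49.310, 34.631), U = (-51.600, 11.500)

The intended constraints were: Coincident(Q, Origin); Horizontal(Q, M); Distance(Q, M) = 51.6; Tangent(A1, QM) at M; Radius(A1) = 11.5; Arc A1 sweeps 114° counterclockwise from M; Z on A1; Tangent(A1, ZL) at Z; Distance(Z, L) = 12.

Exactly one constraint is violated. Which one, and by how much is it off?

Distance(Z, L) = 12 — off by 8.20.

Q = (0.00, 0.00) ✓; Q.y = 0.00, M.y = 0.00 ✓; |QM| = 51.60 ✓; ∠(UM, MQ) = 90.00° ✓; |UM| = 11.50 ✓; bearing(U→Z) − bearing(U→M) = 114.0° ✓; |UZ| = 11.50 ✓; ∠(UZ, ZL) = 90.00° ✓; |ZL| = 20.20 ✗.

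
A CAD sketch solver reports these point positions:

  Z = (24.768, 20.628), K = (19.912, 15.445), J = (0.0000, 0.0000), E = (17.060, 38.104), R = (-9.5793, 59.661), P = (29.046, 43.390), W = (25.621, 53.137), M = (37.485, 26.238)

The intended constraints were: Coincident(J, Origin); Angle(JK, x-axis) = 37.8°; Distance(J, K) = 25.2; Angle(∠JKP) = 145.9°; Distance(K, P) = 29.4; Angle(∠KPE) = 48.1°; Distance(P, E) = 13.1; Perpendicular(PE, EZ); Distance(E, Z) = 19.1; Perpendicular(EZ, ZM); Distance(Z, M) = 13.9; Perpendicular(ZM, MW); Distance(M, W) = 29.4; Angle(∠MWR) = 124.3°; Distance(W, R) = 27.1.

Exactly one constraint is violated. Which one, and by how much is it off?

Distance(W, R) = 27.1 — off by 8.70.

J = (0.00, 0.00) ✓; JK at 37.80° ✓; |JK| = 25.20 ✓; ∠JKP = 145.9° ✓; |KP| = 29.40 ✓; ∠KPE = 48.10° ✓; |PE| = 13.10 ✓; ∠(PE, EZ) = 90.00° ✓; |EZ| = 19.10 ✓; ∠(EZ, ZM) = 90.00° ✓; |ZM| = 13.90 ✓; ∠(ZM, MW) = 90.00° ✓; |MW| = 29.40 ✓; ∠MWR = 124.3° ✓; |WR| = 35.80 ✗.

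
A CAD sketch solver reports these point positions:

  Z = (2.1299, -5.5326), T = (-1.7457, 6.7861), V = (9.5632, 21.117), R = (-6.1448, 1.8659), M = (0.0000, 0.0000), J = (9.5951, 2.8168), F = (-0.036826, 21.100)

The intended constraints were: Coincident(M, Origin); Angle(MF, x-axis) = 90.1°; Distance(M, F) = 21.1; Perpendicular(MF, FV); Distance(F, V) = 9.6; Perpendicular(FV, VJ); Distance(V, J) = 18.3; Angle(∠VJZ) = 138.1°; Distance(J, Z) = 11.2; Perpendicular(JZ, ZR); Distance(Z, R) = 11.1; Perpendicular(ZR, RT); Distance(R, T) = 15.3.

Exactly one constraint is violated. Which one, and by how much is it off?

Distance(R, T) = 15.3 — off by 8.70.

M = (0.00, 0.00) ✓; MF at 90.10° ✓; |MF| = 21.10 ✓; ∠(MF, FV) = 90.00° ✓; |FV| = 9.600 ✓; ∠(FV, VJ) = 90.00° ✓; |VJ| = 18.30 ✓; ∠VJZ = 138.1° ✓; |JZ| = 11.20 ✓; ∠(JZ, ZR) = 90.00° ✓; |ZR| = 11.10 ✓; ∠(ZR, RT) = 90.00° ✓; |RT| = 6.600 ✗.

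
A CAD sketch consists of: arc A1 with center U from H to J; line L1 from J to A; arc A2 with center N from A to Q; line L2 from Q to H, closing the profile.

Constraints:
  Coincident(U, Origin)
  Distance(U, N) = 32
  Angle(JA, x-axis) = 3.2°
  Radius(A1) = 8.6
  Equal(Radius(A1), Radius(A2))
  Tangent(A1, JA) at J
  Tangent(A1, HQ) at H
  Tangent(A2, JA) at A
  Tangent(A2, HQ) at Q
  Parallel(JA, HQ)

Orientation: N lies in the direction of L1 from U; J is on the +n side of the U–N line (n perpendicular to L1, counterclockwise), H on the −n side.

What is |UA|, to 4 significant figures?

33.14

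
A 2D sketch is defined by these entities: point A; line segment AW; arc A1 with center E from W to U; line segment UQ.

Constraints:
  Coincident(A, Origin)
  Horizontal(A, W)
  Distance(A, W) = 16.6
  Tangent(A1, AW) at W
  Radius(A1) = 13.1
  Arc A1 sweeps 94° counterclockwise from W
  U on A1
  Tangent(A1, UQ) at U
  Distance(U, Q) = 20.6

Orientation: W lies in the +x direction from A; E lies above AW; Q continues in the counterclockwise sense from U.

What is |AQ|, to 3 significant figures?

44.6

A is at the origin; AW is horizontal with |AW| = 16.6 and W on the +x side, so W = (16.6, 0.00). Tangency of A1 to AW means the radius EW is perpendicular to AW, so E = W + (0, 13.1) = (16.6, 13.1). On A1, W sits at bearing -90° from E; a 94° counterclockwise sweep puts U at bearing 4°, so U = E + 13.1·(cos 4°, sin 4°) = (29.7, 14.0). Since A1 is tangent to UQ there, EU ⟂ UQ, so UQ runs along (−sin 4°, cos 4°); with |UQ| = 20.6, Q = (28.2, 34.6). Then |AQ| = |Q − A| = 44.6.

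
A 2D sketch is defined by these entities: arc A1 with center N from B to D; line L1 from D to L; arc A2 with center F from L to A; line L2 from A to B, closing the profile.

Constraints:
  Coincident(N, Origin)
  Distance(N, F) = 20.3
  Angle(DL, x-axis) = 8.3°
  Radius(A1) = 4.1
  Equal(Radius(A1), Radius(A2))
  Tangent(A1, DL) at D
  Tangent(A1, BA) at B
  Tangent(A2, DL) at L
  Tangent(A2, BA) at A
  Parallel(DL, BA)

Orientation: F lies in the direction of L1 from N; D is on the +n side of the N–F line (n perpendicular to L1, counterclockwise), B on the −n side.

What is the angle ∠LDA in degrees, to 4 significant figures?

22.00°

The slot axis is L1's direction at 8.3°, so u = (cos 8.3°, sin 8.3°) = (0.9895, 0.1444) and n = (−sin 8.3°, cos 8.3°) = (-0.1444, 0.9895). N is at the origin and F lies 20.3 along u from N, so F = 20.3·u = (20.09, 2.930). Tangency of A1 to both parallel lines with radius 4.1 puts D and B at N ± 4.1·n: D = (-0.5919, 4.057), B = (0.5919, -4.057). Equal radii place L and A the same way about F: L = F + 4.1·n = (19.50, 6.987), A = F − 4.1·n = (20.68, -1.127). Then cos ∠LDA = DL·DA / (|DL||DA|), giving 22.00°.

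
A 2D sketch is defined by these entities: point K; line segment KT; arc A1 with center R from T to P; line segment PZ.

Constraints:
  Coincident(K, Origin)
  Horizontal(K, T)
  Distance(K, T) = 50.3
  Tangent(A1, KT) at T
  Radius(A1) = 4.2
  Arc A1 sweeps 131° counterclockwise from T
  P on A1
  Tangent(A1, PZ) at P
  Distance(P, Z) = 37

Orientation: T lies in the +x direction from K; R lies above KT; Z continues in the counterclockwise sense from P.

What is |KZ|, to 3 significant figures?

45.5

K is at the origin; KT is horizontal with |KT| = 50.3 and T on the +x side, so T = (50.3, 0.00). Tangency of A1 to KT means the radius RT is perpendicular to KT, so R = T + (0, 4.2) = (50.3, 4.20). On A1, T sits at bearing -90° from R; a 131° counterclockwise sweep puts P at bearing 41°, so P = R + 4.2·(cos 41°, sin 41°) = (53.5, 6.96). The tangent condition forces RP to be normal to PZ, so PZ runs along (−sin 41°, cos 41°); with |PZ| = 37.0, Z = (29.2, 34.9). Then |KZ| = |Z − K| = 45.5.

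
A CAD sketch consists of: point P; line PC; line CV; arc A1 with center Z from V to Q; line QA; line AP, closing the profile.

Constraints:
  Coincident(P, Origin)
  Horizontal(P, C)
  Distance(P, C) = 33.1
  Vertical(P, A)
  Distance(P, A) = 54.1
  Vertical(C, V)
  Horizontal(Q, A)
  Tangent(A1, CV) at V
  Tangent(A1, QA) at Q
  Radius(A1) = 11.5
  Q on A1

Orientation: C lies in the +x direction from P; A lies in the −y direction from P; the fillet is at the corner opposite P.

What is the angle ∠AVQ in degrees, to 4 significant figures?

25.84°

P is at the origin; P and C share the same y with |PC| = 33.1 and C on the +x side, so C = (33.10, 0.000). P and A share the same x with |PA| = 54.1 and A on the −y side, so A = (0.000, -54.10). The virtual corner opposite P is at (33.10, -54.10). The tangent condition forces ZV to be normal to CV and the tangent condition forces ZQ to be normal to QA, with radius 11.5, so the center Z sits 11.5 in from both sides at Z = (21.60, -42.60). That places the tangent points at V = (33.10, -42.60) on CV and Q = (21.60, -54.10) on QA. Then cos ∠AVQ = VA·VQ / (|VA||VQ|), giving 25.84°.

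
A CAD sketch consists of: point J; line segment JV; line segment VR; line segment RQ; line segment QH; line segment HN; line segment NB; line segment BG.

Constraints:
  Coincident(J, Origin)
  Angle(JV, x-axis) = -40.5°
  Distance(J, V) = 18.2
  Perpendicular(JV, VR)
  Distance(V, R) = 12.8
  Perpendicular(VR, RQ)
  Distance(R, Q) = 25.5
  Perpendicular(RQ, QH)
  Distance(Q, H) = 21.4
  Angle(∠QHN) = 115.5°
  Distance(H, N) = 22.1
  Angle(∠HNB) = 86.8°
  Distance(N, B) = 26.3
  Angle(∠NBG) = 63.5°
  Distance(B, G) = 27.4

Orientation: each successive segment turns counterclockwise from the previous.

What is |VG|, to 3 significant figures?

23.3

J is at the origin; JV runs at -40.5° with length 18.2, so V = (13.8, -11.8). JV ⟂ VR, so VR runs at 49.5°; with |VR| = 12.8, R = (22.2, -2.09). VR is perpendicular to RQ, so RQ runs at 140°; with |RQ| = 25.5, Q = (2.76, 14.5). The perpendicularity gives QH at right angles to RQ, so QH runs at -130°; with |QH| = 21.4, H = (-11.1, -1.80). ∠QHN = 115.5° gives HN at -66.0° from the x-axis; with |HN| = 22.1, N = (-2.15, -22.0). ∠HNB = 86.8° gives NB at 27.2° from the x-axis; with |NB| = 26.3, B = (21.2, -9.97). ∠NBG = 63.5° gives BG at 144° from the x-axis; with |BG| = 27.4, G = (-0.838, 6.25). Then |VG| = |G − V| = 23.3.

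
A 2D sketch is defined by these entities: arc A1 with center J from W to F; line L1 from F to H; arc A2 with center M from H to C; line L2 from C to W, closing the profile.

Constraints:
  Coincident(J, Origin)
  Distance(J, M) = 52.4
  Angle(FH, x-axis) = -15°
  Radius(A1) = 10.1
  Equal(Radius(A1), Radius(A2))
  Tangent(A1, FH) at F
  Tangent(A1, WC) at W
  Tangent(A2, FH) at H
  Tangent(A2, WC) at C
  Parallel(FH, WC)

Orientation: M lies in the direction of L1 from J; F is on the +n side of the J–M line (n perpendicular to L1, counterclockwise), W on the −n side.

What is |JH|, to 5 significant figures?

53.365

Tangency of A1 to both parallel lines with radius 10.1 puts F and W at J ± 10.1·n: F = (2.6141, 9.7559), W = (-2.6141, -9.7559). Equal radii place H and C the same way about M: H = M + 10.1·n = (53.229, -3.8063), C = M − 10.1·n = (48.000, -23.318). Then |JH| = |H − J| = 53.365.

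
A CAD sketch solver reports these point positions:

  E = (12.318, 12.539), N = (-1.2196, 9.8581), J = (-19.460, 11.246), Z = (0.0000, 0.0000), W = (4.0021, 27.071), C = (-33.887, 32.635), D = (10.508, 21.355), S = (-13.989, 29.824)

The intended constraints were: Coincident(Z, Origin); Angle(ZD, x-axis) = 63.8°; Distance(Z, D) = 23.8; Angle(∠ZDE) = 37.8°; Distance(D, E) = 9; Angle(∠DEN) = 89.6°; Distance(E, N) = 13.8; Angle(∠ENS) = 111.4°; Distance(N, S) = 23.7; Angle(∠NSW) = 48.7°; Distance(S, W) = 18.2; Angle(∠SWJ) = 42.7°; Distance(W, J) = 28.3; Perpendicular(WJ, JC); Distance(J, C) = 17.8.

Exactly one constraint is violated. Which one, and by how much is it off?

Distance(J, C) = 17.8 — off by 8.00.

Z = (0.00, 0.00) ✓; ZD at 63.80° ✓; |ZD| = 23.80 ✓; ∠ZDE = 37.80° ✓; |DE| = 9.000 ✓; ∠DEN = 89.60° ✓; |EN| = 13.80 ✓; ∠ENS = 111.4° ✓; |NS| = 23.70 ✓; ∠NSW = 48.70° ✓; |SW| = 18.20 ✓; ∠SWJ = 42.70° ✓; |WJ| = 28.30 ✓; ∠(WJ, JC) = 90.00° ✓; |JC| = 25.80 ✗.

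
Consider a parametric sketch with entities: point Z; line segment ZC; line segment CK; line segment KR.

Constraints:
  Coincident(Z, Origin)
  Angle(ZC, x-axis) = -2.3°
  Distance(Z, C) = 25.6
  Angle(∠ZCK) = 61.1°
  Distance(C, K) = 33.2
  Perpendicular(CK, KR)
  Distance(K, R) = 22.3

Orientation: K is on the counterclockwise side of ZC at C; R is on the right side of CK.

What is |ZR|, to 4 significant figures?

49.33

Z is at the origin; ZC runs at -2.3° with length 25.6, so C = 25.6·(cos -2.3°, sin -2.3°) = (25.58, -1.027). ∠ZCK = 61.1°, so CK runs at -2.3° + (180° − 61.1°) = 116.6° from the x-axis; with |CK| = 33.2, K = C + 33.2·(cos 116.6°, sin 116.6°) = (10.71, 28.66). CK ⟂ KR; with |KR| = 22.3 on the right of CK, R = K + 22.3·(0.8942, 0.4478) = (30.65, 38.64). Then |ZR| = |R − Z| = 49.33.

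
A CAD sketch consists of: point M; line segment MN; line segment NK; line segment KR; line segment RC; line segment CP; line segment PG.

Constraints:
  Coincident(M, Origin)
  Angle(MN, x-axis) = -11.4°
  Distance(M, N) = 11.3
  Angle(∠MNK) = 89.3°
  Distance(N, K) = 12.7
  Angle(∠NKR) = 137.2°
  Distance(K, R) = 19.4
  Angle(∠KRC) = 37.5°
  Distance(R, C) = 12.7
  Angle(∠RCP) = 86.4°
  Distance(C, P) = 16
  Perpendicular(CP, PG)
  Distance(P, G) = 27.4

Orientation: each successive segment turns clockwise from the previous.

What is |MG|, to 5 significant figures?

45.025

M is at the origin; MN runs at -11.4° with length 11.3, so N = (11.077, -2.2335). ∠MNK = 89.3° gives NK at -102.10° from the x-axis; with |NK| = 12.7, K = (8.4149, -14.651). ∠NKR = 137.2° gives KR at -144.90° from the x-axis; with |KR| = 19.4, R = (-7.4572, -25.806). ∠KRC = 37.5° gives RC at 72.600° from the x-axis; with |RC| = 12.7, C = (-3.6594, -13.688). ∠RCP = 86.4° gives CP at -21.000° from the x-axis; with |CP| = 16.0, P = (11.278, -19.422). CP is perpendicular to PG, so PG runs at -111.00°; with |PG| = 27.4, G = (1.4586, -45.002). Then |MG| = |G − M| = 45.025.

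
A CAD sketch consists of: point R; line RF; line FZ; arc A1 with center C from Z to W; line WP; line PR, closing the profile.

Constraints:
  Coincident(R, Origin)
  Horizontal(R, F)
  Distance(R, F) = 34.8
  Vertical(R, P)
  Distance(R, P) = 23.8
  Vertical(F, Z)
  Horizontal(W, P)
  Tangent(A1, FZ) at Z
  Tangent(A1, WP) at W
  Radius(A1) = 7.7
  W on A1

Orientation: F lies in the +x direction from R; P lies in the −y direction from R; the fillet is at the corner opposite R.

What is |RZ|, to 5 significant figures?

38.344

The virtual corner opposite R is at (34.800, -23.800). A1 meets FZ tangentially, so CZ is at right angles to FZ and A1 meets WP tangentially, so CW is at right angles to WP, with radius 7.7, so the center C sits 7.7 in from both sides at C = (27.100, -16.100). That places the tangent points at Z = (34.800, -16.100) on FZ and W = (27.100, -23.800) on WP. Then |RZ| = |Z − R| = 38.344.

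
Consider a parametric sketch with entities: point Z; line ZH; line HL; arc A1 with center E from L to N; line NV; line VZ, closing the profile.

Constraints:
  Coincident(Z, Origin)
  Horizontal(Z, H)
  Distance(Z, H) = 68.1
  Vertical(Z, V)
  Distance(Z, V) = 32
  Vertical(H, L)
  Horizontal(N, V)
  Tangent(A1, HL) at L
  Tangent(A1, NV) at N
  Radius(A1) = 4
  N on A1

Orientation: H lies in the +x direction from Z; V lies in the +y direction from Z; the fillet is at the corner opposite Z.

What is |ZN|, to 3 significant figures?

71.6

The virtual corner opposite Z is at (68.1, 32.0). A1 meets HL tangentially, so EL is at right angles to HL and tangency of A1 to NV means the radius EN is perpendicular to NV, with radius 4.0, so the center E sits 4.0 in from both sides at E = (64.1, 28.0). That places the tangent points at L = (68.1, 28.0) on HL and N = (64.1, 32.0) on NV. Then |ZN| = |N − Z| = 71.6.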